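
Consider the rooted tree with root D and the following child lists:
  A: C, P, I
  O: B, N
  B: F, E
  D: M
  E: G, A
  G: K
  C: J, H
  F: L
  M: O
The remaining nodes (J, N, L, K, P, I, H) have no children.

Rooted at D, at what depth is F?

D → M → O → B → F — 4 edges.

4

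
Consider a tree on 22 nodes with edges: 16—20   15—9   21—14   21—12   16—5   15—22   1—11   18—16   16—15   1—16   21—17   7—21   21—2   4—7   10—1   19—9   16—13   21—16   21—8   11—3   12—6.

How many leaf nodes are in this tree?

Exactly 14 nodes have a single neighbour: 2, 3, 4, 5, 6, 8, 10, 13, 14, 17, 18, 19, 20, 22.

14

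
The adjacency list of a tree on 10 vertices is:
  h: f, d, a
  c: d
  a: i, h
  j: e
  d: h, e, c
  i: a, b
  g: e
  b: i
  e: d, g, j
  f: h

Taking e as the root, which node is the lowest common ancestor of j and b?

e

Ancestors of j (toward the root): j, e.
Ancestors of b: b, i, a, h, d, e.
The deepest node appearing in both lists is e.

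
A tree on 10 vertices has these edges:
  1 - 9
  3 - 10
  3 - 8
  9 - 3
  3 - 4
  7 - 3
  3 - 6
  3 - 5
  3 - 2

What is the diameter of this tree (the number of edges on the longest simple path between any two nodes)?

3

Starting from 1, a farthest node is 10 at distance 3.
One longest path: 1–9–3–10.
So the diameter is 3.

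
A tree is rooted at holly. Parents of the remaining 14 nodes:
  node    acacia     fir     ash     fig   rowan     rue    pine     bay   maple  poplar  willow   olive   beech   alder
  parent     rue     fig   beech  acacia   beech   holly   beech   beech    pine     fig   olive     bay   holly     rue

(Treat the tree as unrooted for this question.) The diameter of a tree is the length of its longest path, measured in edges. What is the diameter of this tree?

Starting from fir, a farthest node is willow at distance 8.
One longest path: fir-fig-acacia-rue-holly-beech-bay-olive-willow.
So the diameter is 8.

8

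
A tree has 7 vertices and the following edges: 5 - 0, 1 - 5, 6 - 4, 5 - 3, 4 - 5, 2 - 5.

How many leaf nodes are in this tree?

Exactly 5 nodes have a single neighbour: 0, 1, 2, 3, 6.

5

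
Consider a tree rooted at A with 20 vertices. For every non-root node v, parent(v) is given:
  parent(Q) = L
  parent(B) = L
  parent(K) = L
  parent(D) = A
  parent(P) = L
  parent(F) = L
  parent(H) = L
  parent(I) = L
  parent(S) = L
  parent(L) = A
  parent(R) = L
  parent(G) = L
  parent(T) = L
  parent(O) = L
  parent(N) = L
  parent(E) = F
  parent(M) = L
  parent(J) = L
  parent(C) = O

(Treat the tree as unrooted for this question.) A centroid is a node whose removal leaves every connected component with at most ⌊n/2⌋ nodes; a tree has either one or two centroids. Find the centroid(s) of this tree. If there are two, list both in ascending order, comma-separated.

L

Removing L splits the tree into components of sizes 2, 2, 2, 1, 1, 1, 1, 1, 1, 1, 1, 1, 1, 1, 1, 1; the largest is 2 ≤ ⌊20/2⌋ = 10.
Every other node leaves some component of size > 10, so the centroid is unique.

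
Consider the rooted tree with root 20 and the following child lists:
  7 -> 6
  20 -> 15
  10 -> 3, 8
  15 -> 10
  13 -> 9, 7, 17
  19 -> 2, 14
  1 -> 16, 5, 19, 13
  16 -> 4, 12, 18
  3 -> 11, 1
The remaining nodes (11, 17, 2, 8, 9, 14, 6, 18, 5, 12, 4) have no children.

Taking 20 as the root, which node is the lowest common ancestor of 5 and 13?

1

5's ancestor chain is 5, 1, 3, 10, 15, 20 and 13's is 13, 1, 3, 10, 15, 20; they first meet at 1.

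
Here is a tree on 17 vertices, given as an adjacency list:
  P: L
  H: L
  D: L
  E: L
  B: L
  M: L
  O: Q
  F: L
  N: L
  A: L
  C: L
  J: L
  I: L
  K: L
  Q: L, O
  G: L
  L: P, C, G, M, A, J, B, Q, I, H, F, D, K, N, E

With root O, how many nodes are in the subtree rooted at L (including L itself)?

15

The subtree rooted at L contains: L, G, N, B, H, M, D, E, C, A, I, J, K, P, F — 15 nodes.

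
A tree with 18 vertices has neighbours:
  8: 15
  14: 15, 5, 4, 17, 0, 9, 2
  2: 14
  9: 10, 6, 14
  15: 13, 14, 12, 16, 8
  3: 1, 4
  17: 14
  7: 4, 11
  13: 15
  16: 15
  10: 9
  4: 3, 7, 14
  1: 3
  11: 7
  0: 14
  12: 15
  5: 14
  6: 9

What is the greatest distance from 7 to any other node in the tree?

The node farthest from 7 is 8 (12, 13, 16, 6, 10 also at distance 4), via 7-4-14-15-8 — 4 edges.

4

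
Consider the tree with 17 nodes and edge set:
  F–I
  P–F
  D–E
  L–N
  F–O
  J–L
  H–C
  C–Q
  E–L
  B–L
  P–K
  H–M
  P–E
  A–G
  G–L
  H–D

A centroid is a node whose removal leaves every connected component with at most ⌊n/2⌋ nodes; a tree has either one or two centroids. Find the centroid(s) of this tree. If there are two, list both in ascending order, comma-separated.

E

Delete E: the remaining components have sizes 6, 5, 5. Max 6 ≤ 8, so E is a centroid.
Every other node leaves some component of size > 8, so the centroid is unique.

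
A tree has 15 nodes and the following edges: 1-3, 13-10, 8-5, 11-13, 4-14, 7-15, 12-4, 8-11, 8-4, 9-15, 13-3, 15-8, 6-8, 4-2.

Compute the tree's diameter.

6

BFS from 1 reaches 12 last, at distance 6; BFS from 12 confirms no node is farther.
Path: 1–3–13–11–8–4–12.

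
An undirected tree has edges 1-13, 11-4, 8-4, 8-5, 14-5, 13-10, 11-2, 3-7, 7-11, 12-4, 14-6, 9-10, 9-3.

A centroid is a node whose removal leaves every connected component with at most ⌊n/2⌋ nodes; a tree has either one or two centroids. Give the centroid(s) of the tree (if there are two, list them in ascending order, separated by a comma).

If 11 is removed the pieces have sizes 6, 6, 1, all ≤ ⌊14/2⌋ = 7.
No neighbour of 11 does as well, so 11 is the unique centroid.

11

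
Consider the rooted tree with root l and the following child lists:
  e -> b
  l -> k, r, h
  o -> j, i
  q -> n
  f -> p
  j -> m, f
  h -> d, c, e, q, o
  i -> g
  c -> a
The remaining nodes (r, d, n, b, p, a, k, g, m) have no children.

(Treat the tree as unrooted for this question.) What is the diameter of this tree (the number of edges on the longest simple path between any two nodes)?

6

A longest path is p-f-j-o-h-q-n, with 6 edges.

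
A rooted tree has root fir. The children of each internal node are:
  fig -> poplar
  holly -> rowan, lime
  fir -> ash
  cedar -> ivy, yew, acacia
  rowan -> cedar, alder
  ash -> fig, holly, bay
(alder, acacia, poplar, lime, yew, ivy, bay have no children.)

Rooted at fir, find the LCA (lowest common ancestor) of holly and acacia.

holly's ancestor chain is holly, ash, fir and acacia's is acacia, cedar, rowan, holly, ash, fir; they first meet at holly.

holly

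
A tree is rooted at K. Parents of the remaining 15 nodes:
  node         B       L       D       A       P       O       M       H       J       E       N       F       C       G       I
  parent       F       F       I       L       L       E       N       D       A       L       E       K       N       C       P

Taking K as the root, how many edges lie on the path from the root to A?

3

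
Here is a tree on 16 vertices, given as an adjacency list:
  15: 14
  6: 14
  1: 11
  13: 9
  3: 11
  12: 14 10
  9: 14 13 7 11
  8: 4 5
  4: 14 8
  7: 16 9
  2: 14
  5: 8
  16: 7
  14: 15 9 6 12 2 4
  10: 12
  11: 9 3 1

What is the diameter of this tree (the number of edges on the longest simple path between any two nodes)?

6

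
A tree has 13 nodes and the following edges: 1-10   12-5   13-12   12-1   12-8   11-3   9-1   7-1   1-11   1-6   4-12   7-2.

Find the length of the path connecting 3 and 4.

Walking from 3: 3–11–1–12–4. Length 4.

4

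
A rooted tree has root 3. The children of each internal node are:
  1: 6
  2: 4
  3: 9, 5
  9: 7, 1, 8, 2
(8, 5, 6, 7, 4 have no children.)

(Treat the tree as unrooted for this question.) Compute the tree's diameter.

Starting from 5, a farthest node is 4 at distance 4.
One longest path: 5 - 3 - 9 - 2 - 4.
So the diameter is 4.

4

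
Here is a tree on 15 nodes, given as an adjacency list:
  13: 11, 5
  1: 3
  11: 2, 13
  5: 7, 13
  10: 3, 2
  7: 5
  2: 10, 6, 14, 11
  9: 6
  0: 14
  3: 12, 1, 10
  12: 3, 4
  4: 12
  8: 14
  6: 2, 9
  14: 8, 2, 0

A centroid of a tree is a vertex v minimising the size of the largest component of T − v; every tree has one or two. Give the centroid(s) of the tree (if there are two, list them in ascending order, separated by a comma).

If 2 is removed the pieces have sizes 5, 4, 3, 2, all ≤ ⌊15/2⌋ = 7.
No neighbour of 2 does as well, so 2 is the unique centroid.

2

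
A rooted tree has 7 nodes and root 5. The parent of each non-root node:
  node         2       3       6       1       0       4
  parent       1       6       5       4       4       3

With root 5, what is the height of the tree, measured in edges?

A deepest node is 2, reached by 5 → 6 → 3 → 4 → 1 → 2.
That path has 5 edges, so the height is 5.

5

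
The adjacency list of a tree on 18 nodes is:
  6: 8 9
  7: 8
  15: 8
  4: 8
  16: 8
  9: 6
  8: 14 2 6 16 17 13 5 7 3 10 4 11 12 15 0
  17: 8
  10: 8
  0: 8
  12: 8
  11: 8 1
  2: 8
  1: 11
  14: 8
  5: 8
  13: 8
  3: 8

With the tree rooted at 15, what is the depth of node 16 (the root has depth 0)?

2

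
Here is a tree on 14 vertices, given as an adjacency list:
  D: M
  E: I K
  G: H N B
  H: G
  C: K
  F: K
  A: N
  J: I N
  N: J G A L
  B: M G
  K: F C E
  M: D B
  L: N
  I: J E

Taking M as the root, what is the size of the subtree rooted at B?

12

Descendants of B (including itself): B, G, N, H, L, J, A, I, E, K, C, F. That's 12.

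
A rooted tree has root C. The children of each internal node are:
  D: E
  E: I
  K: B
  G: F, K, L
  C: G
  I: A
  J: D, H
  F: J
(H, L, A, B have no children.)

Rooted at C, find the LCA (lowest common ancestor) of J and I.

Path J→root: J F G C; path I→root: I E D J F G C.
First common node: J.

J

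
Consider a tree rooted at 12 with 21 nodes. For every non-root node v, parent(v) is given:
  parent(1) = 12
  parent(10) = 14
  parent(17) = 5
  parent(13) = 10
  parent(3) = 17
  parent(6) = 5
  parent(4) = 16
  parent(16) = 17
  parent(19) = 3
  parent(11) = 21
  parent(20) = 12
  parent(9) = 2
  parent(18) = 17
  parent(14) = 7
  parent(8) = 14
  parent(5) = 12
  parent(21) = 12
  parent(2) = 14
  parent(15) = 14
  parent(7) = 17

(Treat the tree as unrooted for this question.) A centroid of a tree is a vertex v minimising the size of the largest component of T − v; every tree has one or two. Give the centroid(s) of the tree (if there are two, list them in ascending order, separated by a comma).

Delete 17: the remaining components have sizes 8, 7, 2, 2, 1. Max 8 ≤ 10, so 17 is a centroid.
No neighbour of 17 does as well, so 17 is the unique centroid.

17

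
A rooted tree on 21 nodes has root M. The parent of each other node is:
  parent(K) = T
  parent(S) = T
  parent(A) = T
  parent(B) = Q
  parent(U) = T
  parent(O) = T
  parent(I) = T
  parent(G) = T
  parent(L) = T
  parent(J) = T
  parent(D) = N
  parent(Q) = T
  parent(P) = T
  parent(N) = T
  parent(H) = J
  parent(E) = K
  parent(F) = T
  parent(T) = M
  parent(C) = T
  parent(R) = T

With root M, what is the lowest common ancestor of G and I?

Ancestors of G (toward the root): G, T, M.
Ancestors of I: I, T, M.
The deepest node appearing in both lists is T.

T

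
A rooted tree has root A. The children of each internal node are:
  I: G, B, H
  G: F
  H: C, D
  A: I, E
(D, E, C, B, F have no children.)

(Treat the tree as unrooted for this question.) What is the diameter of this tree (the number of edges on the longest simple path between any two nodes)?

BFS from F reaches C last, at distance 4; BFS from C confirms no node is farther.
Path: F-G-I-H-C.

4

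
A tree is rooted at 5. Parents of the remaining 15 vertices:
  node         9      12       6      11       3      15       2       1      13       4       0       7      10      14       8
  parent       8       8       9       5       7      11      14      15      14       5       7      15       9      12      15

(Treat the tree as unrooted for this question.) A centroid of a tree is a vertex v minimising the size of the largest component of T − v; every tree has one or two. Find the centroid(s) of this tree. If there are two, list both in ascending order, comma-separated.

If 15 is removed the pieces have sizes 8, 3, 3, 1, all ≤ ⌊16/2⌋ = 8.
8 is adjacent to 15 and is also a centroid (the largest component after removing it is likewise 8).

8, 15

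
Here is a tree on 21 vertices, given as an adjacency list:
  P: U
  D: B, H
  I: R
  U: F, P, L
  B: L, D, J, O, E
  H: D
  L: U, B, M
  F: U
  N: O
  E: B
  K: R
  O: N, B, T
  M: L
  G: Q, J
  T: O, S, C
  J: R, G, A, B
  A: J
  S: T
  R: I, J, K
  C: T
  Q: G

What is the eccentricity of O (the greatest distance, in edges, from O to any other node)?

A farthest node from O is K (Q, I, F, P also at distance 4).
The path O-B-J-R-K has 4 edges.

4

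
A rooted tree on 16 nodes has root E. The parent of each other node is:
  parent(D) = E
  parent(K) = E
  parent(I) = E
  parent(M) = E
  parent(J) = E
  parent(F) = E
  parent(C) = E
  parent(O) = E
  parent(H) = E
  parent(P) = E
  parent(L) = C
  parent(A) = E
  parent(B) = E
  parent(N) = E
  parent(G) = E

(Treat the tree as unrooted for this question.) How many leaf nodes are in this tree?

14

Degree-1 nodes: A, B, D, F, G, H, I, J, K, L, M, N, O, P — 14 of them.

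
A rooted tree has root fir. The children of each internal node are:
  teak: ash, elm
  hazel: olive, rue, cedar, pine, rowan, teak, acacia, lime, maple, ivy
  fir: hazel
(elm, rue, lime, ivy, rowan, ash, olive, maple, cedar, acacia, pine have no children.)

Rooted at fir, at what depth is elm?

Path from fir to elm: fir – hazel – teak – elm, which has 3 edges.

3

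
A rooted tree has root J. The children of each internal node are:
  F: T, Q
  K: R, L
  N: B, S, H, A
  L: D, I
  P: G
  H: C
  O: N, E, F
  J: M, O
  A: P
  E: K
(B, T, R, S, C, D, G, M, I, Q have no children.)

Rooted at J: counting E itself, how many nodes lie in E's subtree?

6

Descendants of E (including itself): E, K, R, L, I, D. That's 6.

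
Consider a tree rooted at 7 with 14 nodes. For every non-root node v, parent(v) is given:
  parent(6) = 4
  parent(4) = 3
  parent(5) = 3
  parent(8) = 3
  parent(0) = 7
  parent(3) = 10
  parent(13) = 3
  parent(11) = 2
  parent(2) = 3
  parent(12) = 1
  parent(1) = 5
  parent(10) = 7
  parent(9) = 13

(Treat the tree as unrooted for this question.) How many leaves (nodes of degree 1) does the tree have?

The leaves are 0, 6, 8, 9, 11, 12.
That is 6 leaves.

6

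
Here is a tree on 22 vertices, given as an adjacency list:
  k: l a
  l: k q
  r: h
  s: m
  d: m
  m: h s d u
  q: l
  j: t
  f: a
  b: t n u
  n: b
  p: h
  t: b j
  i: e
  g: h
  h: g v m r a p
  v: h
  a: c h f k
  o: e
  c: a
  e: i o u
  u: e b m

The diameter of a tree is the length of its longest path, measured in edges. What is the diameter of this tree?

A longest path is j–t–b–u–m–h–a–k–l–q, with 9 edges.

9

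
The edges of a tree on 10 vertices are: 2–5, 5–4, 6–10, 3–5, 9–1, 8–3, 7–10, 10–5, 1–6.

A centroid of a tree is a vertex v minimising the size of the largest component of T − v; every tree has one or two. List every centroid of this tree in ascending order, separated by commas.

5, 10

If 10 is removed the pieces have sizes 5, 3, 1, all ≤ ⌊10/2⌋ = 5.
Its neighbour 5 also leaves a largest component of size 5, so both are centroids.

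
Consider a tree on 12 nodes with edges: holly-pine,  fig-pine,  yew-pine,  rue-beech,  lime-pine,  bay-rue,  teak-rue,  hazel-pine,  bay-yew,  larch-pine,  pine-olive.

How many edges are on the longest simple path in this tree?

5

BFS from beech reaches lime last, at distance 5; BFS from lime confirms no node is farther.
Path: beech–rue–bay–yew–pine–lime.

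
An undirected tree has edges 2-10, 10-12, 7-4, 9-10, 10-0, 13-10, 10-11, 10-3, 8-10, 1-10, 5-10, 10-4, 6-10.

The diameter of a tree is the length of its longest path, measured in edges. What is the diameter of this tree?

3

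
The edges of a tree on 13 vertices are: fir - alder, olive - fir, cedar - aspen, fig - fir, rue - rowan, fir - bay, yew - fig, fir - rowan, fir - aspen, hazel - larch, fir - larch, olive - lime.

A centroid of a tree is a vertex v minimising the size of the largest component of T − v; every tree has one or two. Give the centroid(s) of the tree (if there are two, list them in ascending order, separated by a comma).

Delete fir: the remaining components have sizes 2, 2, 2, 2, 2, 1, 1. Max 2 ≤ 6, so fir is a centroid.
No neighbour of fir does as well, so fir is the unique centroid.

fir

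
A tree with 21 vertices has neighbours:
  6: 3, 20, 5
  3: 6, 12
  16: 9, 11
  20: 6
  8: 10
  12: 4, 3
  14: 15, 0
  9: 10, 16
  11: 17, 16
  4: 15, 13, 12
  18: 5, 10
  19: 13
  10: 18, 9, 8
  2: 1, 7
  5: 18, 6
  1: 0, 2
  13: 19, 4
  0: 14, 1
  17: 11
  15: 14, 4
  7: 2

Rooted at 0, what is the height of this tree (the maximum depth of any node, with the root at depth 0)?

The longest root-to-leaf path is 0-14-15-4-12-3-6-5-18-10-9-16-11-17 (13 edges).

13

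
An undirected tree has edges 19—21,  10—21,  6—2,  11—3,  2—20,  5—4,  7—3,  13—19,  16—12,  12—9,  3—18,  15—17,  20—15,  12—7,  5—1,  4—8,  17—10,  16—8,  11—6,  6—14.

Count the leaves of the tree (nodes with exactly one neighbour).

Exactly 5 nodes have a single neighbour: 1, 9, 13, 14, 18.

5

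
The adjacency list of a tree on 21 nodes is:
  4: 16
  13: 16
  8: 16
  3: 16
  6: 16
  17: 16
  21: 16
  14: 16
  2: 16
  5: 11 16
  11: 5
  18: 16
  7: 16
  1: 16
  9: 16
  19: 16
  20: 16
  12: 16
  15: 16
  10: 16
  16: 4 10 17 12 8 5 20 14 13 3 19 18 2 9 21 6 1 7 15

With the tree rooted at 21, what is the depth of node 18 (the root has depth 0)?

Path from 21 to 18: 21 → 16 → 18, which has 2 edges.

2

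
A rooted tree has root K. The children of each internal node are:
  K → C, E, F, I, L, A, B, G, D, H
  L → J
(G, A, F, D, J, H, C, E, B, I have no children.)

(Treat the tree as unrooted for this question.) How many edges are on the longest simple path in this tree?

3

BFS from J reaches E last, at distance 3; BFS from E confirms no node is farther.
Path: J-L-K-E.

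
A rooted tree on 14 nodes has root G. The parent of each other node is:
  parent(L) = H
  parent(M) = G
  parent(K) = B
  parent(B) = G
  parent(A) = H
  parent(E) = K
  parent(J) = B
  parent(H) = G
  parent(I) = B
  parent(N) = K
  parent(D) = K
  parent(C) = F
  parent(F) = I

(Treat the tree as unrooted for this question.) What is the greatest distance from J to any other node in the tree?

4

The node farthest from J is A (C, L also at distance 4), via J–B–G–H–A — 4 edges.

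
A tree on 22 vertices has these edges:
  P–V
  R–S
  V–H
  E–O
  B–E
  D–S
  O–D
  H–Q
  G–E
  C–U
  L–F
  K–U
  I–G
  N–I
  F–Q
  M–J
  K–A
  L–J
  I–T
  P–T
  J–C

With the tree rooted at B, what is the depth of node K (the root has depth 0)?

Climbing from K to the root: K → U → C → J → L → F → Q → H → V → P → T → I → G → E → B. That's 14 steps.

14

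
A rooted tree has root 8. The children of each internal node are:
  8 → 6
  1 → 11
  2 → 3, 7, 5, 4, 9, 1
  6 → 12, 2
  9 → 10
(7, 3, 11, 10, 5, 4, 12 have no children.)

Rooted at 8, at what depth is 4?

3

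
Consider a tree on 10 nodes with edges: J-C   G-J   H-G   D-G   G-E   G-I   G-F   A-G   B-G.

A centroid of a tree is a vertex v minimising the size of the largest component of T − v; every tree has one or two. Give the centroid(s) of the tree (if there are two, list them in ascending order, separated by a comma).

Delete G: the remaining components have sizes 2, 1, 1, 1, 1, 1, 1, 1. Max 2 ≤ 5, so G is a centroid.
No neighbour of G does as well, so G is the unique centroid.

G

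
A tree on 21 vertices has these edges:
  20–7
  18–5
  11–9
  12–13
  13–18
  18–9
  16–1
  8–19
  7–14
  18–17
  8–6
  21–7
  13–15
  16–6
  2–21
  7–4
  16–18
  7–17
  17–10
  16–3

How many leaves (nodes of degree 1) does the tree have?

Exactly 12 nodes have a single neighbour: 1, 2, 3, 4, 5, 10, 11, 12, 14, 15, 19, 20.

12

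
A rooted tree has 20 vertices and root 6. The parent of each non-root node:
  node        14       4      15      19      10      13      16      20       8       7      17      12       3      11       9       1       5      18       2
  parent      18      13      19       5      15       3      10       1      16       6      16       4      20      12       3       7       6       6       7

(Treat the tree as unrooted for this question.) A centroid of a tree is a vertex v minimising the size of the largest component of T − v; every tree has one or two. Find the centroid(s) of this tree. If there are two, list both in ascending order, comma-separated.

Delete 7: the remaining components have sizes 10, 8, 1. Max 10 ≤ 10, so 7 is a centroid.
6 is adjacent to 7 and is also a centroid (the largest component after removing it is likewise 10).

6, 7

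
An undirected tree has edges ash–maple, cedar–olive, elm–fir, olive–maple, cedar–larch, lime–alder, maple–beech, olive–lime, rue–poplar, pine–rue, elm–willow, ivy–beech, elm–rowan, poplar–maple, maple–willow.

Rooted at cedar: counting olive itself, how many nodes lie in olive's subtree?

14

The subtree rooted at olive contains: olive, maple, lime, poplar, beech, willow, ash, alder, rue, ivy, elm, pine, rowan, fir — 14 nodes.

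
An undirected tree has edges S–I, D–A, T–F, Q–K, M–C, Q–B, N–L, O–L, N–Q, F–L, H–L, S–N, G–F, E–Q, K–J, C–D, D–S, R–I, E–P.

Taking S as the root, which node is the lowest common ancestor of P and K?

Q

Path P→root: P E Q N S; path K→root: K Q N S.
First common node: Q.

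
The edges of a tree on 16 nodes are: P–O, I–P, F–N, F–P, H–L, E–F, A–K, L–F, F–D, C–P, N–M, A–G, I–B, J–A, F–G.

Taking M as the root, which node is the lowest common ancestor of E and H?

Path E→root: E F N M; path H→root: H L F N M.
First common node: F.

F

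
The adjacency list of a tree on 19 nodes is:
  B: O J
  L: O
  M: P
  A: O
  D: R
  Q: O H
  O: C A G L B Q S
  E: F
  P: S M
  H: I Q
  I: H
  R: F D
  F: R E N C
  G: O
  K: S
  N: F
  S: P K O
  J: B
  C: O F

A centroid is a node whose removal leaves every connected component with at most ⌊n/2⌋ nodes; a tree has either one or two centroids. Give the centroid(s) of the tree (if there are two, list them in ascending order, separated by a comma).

If O is removed the pieces have sizes 6, 4, 3, 2, 1, 1, 1, all ≤ ⌊19/2⌋ = 9.
Every other node leaves some component of size > 9, so the centroid is unique.

O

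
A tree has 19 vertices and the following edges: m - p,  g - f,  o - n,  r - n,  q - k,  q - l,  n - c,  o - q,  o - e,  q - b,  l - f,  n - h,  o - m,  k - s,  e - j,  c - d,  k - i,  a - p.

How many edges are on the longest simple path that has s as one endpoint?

A farthest node from s is a (d also at distance 6).
The path s–k–q–o–m–p–a has 6 edges.

6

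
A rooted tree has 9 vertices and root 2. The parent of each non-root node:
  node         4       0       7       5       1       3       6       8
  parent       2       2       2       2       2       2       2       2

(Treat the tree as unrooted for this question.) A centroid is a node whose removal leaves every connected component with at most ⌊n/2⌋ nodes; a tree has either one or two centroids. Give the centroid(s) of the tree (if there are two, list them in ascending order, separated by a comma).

Delete 2: the remaining components have sizes 1, 1, 1, 1, 1, 1, 1, 1. Max 1 ≤ 4, so 2 is a centroid.
No neighbour of 2 does as well, so 2 is the unique centroid.

2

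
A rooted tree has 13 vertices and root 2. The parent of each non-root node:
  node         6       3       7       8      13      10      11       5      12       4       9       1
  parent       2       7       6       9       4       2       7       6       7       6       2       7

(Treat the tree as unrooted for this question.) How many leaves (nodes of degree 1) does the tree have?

8

Degree-1 nodes: 1, 3, 5, 8, 10, 11, 12, 13 — 8 of them.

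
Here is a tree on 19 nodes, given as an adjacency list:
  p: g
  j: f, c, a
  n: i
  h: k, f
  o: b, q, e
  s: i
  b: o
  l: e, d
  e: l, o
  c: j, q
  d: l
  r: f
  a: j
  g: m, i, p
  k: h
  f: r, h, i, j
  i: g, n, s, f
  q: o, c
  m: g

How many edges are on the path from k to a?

4

The path is k - h - f - j - a, which has 4 edges.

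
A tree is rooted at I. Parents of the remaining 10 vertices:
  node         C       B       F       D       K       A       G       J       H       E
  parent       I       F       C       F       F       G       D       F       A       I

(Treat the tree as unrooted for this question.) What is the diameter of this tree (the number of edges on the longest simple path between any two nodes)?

7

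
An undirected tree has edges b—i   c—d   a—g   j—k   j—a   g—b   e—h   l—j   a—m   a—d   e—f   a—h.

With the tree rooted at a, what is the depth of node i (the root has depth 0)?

Path from a to i: a–g–b–i, which has 3 edges.

3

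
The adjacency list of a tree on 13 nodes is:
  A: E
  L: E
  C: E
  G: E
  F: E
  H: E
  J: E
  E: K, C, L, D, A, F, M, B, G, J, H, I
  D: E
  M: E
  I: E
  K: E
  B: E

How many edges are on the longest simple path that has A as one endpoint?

A farthest node from A is G (M, L, B, C, F, D, I, H, K, J also at distance 2).
The path A-E-G has 2 edges.

2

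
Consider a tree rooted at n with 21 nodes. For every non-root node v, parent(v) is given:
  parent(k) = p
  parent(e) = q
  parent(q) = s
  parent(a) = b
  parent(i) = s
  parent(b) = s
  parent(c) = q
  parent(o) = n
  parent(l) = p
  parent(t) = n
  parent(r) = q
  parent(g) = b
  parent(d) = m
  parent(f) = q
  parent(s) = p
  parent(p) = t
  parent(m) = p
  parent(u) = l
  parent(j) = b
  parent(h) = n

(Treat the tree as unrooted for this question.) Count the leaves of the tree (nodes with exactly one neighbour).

Degree-1 nodes: a, c, d, e, f, g, h, i, j, k, o, r, u — 13 of them.

13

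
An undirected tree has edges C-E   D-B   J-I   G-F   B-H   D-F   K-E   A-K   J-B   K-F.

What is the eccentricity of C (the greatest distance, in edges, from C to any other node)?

7

Distances from C peak at 7, attained at I.
C–E–K–F–D–B–J–I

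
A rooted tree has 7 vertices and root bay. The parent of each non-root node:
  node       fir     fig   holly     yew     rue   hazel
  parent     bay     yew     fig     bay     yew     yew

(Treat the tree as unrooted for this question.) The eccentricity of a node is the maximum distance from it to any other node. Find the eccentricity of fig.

The node farthest from fig is fir, via fig–yew–bay–fir — 3 edges.

3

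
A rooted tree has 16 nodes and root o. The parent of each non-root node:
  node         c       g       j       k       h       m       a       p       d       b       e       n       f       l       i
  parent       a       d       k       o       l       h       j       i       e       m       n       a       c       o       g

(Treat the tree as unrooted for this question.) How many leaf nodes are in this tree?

The leaves are b, f, p.
That is 3 leaves.

3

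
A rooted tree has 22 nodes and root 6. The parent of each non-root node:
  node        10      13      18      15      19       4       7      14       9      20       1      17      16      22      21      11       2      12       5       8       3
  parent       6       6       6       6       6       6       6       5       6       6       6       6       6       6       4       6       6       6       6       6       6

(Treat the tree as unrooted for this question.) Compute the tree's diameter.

4

BFS from 14 reaches 21 last, at distance 4; BFS from 21 confirms no node is farther.
Path: 14-5-6-4-21.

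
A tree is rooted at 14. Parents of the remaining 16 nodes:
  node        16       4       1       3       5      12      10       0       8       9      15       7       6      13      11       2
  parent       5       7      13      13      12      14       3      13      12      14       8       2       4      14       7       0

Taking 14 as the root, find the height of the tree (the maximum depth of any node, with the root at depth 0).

6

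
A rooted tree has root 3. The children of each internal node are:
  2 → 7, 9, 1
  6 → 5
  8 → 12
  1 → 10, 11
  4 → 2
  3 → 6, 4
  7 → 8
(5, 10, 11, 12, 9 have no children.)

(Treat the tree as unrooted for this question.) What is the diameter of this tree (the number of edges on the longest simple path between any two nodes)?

Starting from 5, a farthest node is 12 at distance 7.
One longest path: 5 - 6 - 3 - 4 - 2 - 7 - 8 - 12.
So the diameter is 7.

7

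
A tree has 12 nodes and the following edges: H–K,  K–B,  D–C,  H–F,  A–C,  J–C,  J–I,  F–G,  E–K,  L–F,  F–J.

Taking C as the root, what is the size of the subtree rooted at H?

Descendants of H (including itself): H, K, B, E. That's 4.

4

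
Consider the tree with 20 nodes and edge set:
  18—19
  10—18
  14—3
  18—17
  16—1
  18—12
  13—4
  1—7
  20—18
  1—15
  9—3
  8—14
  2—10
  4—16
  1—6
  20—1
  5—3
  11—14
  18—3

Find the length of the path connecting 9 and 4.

The path is 9 - 3 - 18 - 20 - 1 - 16 - 4, which has 6 edges.

6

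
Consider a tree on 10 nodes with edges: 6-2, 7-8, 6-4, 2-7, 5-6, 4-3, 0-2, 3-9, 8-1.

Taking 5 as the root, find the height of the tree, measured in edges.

1 sits deepest: 5–6–2–7–8–1 — 5 edges from the root.

5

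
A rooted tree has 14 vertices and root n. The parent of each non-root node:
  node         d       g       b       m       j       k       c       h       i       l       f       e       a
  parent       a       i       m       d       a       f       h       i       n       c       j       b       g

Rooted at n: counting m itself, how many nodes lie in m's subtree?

3

The subtree rooted at m contains: m, b, e — 3 nodes.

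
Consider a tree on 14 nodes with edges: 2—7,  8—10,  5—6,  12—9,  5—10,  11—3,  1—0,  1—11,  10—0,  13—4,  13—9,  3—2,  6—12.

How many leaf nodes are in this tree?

3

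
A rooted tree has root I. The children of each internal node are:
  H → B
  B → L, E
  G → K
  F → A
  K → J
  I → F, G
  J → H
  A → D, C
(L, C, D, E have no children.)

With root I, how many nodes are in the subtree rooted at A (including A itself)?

Descendants of A (including itself): A, C, D. That's 3.

3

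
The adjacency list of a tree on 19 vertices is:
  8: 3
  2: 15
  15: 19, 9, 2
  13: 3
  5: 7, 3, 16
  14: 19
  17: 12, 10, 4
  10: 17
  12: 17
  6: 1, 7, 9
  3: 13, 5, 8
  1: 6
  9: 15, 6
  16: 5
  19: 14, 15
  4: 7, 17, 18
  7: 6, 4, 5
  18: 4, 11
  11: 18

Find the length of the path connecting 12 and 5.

4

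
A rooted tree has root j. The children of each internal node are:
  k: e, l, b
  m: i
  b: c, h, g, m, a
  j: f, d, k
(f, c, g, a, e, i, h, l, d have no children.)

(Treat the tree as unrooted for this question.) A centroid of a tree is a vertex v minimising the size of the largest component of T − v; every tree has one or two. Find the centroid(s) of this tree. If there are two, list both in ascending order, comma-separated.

b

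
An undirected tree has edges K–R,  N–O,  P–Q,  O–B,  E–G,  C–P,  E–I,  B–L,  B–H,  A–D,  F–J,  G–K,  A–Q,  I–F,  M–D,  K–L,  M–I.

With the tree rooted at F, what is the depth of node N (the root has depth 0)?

8

Path from F to N: F → I → E → G → K → L → B → O → N, which has 8 edges.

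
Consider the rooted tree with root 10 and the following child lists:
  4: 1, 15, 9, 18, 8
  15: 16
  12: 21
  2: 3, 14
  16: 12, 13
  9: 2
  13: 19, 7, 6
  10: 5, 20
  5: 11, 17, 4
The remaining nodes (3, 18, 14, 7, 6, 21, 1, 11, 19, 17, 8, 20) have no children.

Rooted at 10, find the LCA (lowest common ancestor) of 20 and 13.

10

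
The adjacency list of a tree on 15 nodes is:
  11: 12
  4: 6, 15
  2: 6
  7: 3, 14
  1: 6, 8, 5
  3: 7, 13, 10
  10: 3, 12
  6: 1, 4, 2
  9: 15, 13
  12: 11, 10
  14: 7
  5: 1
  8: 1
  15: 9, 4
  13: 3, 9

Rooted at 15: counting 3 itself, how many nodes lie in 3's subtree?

6

3's subtree: {3, 10, 7, 12, 14, 11}, size 6.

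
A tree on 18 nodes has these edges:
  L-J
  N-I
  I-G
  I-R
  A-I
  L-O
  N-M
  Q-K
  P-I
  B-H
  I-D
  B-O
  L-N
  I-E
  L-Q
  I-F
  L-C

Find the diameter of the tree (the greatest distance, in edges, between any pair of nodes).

6

A longest path is A - I - N - L - O - B - H, with 6 edges.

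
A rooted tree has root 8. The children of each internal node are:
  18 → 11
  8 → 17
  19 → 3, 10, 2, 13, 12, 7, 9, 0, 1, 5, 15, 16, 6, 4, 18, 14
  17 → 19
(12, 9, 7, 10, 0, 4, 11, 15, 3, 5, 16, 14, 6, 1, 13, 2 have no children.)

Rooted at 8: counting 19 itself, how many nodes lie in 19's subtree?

19's subtree: {19, 7, 5, 3, 14, 0, 18, 12, 15, 6, 16, 2, 13, 9, 10, 4, 1, 11}, size 18.

18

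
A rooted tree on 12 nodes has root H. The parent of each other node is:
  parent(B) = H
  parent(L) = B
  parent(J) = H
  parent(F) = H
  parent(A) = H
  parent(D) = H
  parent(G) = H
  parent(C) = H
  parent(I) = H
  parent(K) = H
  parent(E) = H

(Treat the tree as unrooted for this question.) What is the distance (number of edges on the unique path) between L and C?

3

The path is L – B – H – C, which has 3 edges.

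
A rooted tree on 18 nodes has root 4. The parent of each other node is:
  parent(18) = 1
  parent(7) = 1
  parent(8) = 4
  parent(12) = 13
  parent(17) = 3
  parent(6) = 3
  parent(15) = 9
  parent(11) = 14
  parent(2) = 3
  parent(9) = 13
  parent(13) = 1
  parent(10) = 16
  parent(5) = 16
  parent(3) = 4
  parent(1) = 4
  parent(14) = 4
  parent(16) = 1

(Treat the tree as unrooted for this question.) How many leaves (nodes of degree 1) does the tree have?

11

Exactly 11 nodes have a single neighbour: 2, 5, 6, 7, 8, 10, 11, 12, 15, 17, 18.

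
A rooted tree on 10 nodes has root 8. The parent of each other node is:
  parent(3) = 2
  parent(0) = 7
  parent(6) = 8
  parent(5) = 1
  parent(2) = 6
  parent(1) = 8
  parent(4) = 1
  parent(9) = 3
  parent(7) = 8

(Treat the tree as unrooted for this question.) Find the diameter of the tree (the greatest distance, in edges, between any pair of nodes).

A longest path is 9–3–2–6–8–1–4, with 6 edges.

6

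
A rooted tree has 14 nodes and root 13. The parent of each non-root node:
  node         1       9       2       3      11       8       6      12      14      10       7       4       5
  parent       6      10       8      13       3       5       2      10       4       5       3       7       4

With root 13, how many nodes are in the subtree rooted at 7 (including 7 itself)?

11

The subtree rooted at 7 contains: 7, 4, 5, 14, 10, 8, 9, 12, 2, 6, 1 — 11 nodes.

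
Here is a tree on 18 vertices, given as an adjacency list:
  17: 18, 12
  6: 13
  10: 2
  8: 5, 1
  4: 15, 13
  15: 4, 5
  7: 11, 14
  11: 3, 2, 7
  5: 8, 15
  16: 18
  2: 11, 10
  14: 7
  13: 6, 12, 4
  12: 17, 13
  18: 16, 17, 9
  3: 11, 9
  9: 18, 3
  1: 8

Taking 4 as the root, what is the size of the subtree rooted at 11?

11's subtree: {11, 2, 7, 10, 14}, size 5.

5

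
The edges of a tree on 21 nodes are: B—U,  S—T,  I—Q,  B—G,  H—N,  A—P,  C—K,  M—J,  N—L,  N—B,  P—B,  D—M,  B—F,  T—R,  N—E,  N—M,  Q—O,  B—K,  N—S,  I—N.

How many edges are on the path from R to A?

The path is R - T - S - N - B - P - A, which has 6 edges.

6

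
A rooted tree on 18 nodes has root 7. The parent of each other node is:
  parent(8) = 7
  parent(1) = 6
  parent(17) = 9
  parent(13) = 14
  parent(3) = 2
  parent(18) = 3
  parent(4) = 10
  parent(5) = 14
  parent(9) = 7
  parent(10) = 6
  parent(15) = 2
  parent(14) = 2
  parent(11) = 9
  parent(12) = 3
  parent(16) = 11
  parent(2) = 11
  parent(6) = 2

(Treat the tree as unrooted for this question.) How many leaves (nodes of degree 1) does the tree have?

Exactly 10 nodes have a single neighbour: 1, 4, 5, 8, 12, 13, 15, 16, 17, 18.

10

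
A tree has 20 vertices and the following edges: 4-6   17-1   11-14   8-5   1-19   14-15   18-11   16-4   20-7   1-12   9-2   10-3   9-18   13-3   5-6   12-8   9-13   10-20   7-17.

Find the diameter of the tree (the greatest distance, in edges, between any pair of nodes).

A longest path is 15 - 14 - 11 - 18 - 9 - 13 - 3 - 10 - 20 - 7 - 17 - 1 - 12 - 8 - 5 - 6 - 4 - 16, with 17 edges.

17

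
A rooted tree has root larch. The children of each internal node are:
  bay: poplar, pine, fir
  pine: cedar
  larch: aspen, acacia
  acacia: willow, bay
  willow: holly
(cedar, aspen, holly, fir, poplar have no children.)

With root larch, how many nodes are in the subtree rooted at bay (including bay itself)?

5

The subtree rooted at bay contains: bay, fir, pine, poplar, cedar — 5 nodes.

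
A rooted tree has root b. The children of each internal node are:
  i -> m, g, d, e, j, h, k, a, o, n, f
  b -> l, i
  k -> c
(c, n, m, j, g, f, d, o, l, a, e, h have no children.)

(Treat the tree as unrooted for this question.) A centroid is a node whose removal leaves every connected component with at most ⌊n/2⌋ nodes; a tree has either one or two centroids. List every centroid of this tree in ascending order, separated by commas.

Delete i: the remaining components have sizes 2, 2, 1, 1, 1, 1, 1, 1, 1, 1, 1, 1. Max 2 ≤ 7, so i is a centroid.
Every other node leaves some component of size > 7, so the centroid is unique.

i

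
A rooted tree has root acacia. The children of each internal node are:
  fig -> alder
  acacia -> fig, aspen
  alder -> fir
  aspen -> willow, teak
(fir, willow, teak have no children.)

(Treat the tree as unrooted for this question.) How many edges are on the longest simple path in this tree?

5

BFS from fir reaches teak last, at distance 5; BFS from teak confirms no node is farther.
Path: fir - alder - fig - acacia - aspen - teak.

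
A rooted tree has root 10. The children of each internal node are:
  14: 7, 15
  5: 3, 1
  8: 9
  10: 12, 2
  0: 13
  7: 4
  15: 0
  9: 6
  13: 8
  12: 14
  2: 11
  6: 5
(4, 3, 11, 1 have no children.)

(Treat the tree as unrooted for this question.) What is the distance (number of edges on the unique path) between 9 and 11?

9

9 - 8 - 13 - 0 - 15 - 14 - 12 - 10 - 2 - 11: 9 edges.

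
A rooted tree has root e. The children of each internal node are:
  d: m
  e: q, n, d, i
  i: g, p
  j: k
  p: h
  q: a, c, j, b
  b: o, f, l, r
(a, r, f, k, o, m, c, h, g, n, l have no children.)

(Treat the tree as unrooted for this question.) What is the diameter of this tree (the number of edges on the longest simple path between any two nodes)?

A longest path is h-p-i-e-q-j-k, with 6 edges.

6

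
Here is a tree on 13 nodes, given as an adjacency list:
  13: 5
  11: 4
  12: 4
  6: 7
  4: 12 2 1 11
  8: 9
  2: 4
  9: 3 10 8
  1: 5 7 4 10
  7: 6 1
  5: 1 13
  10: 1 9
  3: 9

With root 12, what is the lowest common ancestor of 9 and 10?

Path 9→root: 9 10 1 4 12; path 10→root: 10 1 4 12.
First common node: 10.

10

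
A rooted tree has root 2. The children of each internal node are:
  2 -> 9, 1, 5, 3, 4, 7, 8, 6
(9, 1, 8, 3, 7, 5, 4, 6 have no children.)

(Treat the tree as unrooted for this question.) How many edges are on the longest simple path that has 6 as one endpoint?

The node farthest from 6 is 8 (5, 9, 3, 7, 1, 4 also at distance 2), via 6-2-8 — 2 edges.

2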